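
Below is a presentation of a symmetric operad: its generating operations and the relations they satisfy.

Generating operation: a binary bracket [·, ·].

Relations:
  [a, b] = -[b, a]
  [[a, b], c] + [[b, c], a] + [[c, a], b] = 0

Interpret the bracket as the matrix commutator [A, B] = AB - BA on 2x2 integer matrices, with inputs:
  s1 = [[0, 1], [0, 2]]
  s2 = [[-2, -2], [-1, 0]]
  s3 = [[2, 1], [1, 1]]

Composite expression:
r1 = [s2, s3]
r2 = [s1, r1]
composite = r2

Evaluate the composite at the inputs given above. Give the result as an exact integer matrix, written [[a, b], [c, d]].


[[1, 2], [2, -1]]

[s2, s3] = [[-1, 0], [1, 1]]
[s1, [s2, s3]] = [[1, 2], [2, -1]]


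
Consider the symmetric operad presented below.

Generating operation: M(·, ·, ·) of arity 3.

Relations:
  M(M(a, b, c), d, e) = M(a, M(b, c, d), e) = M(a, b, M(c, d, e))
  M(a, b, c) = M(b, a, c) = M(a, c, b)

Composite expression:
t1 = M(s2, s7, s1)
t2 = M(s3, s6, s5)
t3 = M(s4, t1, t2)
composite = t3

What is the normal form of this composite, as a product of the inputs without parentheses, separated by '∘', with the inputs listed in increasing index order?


s1 ∘ s2 ∘ s3 ∘ s4 ∘ s5 ∘ s6 ∘ s7

Both nesting and order wash out for M; what remains is which s's occur.
M(s2, s7, s1) linearizes to s2 ∘ s7 ∘ s1
M(s3, s6, s5) linearizes to s3 ∘ s6 ∘ s5
M(s4, M(s2, s7, s1), M(s3, s6, s5)) linearizes to s4 ∘ s2 ∘ s7 ∘ s1 ∘ s3 ∘ s6 ∘ s5
putting the inputs in ascending order: s1 ∘ s2 ∘ s3 ∘ s4 ∘ s5 ∘ s6 ∘ s7


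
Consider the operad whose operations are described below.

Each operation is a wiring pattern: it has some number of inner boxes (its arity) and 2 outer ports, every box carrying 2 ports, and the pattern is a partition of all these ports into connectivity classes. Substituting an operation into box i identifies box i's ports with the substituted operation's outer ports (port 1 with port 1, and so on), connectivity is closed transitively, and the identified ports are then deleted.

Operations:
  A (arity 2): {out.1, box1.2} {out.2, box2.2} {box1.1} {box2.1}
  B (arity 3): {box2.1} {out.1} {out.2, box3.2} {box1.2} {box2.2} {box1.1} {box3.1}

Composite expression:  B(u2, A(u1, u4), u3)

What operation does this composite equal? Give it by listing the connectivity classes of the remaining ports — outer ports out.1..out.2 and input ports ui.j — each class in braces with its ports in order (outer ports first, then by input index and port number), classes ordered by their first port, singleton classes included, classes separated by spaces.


{out.1} {out.2, u3.2} {u1.1} {u1.2} {u2.1} {u2.2} {u3.1} {u4.1} {u4.2}

Treat the ports identified at B as solder joints: merge, then drop.
A over (u1, u4) gives {out.1, u1.2} {out.2, u4.2} {u1.1} {u4.1}, out.j being that stage's outer ports
B over (u2, u1, u4, u3) gives {out.1} {out.2, u3.2} {u1.1} {u1.2} {u2.1} {u2.2} {u3.1} {u4.1} {u4.2}, out.j being that stage's outer ports


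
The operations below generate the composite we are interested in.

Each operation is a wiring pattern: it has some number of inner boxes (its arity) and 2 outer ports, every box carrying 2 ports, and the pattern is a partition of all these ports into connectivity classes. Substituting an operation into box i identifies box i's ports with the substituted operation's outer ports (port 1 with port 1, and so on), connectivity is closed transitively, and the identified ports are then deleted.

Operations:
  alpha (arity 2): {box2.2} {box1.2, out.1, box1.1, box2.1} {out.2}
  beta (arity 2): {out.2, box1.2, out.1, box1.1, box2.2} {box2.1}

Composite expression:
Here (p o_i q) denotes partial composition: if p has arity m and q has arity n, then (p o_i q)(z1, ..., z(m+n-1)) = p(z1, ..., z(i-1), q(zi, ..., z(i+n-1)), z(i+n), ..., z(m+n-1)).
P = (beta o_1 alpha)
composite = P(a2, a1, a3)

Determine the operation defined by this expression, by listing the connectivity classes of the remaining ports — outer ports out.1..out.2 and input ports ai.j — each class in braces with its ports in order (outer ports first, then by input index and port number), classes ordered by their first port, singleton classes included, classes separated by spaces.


{out.1, out.2, a1.1, a2.1, a2.2, a3.2} {a1.2} {a3.1}

Substituting into beta glues patterns; closure does the rest.
after alpha, the pattern on (a2, a1) reads {out.1, a1.1, a2.1, a2.2} {out.2} {a1.2} (out.j = its outer ports)
after beta, the pattern on (a2, a1, a3) reads {out.1, out.2, a1.1, a2.1, a2.2, a3.2} {a1.2} {a3.1} (out.j = its outer ports)


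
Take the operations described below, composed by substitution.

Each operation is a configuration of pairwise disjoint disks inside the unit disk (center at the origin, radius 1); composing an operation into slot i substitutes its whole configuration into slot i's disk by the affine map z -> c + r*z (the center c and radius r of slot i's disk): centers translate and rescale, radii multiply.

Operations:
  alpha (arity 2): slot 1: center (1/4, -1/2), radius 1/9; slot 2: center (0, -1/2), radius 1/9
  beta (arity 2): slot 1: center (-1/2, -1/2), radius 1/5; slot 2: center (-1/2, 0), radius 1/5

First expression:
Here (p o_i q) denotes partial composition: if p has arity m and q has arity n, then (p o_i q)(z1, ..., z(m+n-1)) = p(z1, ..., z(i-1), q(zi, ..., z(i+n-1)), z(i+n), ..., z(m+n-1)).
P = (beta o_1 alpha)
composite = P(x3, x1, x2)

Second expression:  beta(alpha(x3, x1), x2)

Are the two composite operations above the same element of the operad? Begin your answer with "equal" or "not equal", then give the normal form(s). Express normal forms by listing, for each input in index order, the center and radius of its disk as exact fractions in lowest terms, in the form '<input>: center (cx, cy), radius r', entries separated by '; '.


equal — both sides give x1: center (-1/2, -3/5), radius 1/45; x2: center (-1/2, 0), radius 1/5; x3: center (-9/20, -3/5), radius 1/45

Reducing the first expression gives x1: center (-1/2, -3/5), radius 1/45; x2: center (-1/2, 0), radius 1/5; x3: center (-9/20, -3/5), radius 1/45
Reducing the second expression gives x1: center (-1/2, -3/5), radius 1/45; x2: center (-1/2, 0), radius 1/5; x3: center (-9/20, -3/5), radius 1/45
The normal forms match — equal.


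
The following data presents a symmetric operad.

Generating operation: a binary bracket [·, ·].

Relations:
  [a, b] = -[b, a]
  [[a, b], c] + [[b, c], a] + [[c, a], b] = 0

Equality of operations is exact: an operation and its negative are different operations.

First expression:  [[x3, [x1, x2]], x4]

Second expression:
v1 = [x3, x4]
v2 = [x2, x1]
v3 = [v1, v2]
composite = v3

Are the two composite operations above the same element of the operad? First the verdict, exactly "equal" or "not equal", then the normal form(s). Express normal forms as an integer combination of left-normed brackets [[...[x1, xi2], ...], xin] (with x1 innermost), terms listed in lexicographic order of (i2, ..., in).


not equal — first -[[[x1, x2], x3], x4], second [[[x1, x2], x3], x4] - [[[x1, x2], x4], x3]

Reducing the first expression gives -[[[x1, x2], x3], x4]
Reducing the second expression gives [[[x1, x2], x3], x4] - [[[x1, x2], x4], x3]
Different reductions; not equal.


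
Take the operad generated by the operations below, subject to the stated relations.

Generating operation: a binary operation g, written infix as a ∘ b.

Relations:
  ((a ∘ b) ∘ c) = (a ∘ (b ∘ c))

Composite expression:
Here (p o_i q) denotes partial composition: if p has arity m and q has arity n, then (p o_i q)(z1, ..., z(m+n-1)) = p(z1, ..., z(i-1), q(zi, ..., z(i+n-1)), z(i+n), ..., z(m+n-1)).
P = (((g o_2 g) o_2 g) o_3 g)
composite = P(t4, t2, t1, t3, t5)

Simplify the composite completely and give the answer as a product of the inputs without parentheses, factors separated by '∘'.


t4 ∘ t2 ∘ t1 ∘ t3 ∘ t5

All parenthesizations of g agree; list the t-inputs left to right.
(t1 ∘ t3) reduces to t1 ∘ t3
(t2 ∘ (t1 ∘ t3)) reduces to t2 ∘ t1 ∘ t3
((t2 ∘ (t1 ∘ t3)) ∘ t5) reduces to t2 ∘ t1 ∘ t3 ∘ t5
(t4 ∘ ((t2 ∘ (t1 ∘ t3)) ∘ t5)) reduces to t4 ∘ t2 ∘ t1 ∘ t3 ∘ t5


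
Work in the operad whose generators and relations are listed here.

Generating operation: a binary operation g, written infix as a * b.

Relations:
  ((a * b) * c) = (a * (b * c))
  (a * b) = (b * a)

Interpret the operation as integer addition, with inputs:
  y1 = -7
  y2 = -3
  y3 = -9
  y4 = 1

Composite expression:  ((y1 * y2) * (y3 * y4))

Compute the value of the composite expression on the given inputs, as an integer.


(y1 * y2) = -10
(y3 * y4) = -8
((y1 * y2) * (y3 * y4)) = -18

-18


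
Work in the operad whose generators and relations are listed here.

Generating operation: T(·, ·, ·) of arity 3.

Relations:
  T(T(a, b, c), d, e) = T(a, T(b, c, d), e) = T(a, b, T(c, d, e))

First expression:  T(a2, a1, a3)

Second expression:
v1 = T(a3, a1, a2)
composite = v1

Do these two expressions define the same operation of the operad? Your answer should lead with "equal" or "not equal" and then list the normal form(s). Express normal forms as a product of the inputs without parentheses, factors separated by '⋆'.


not equal: they reduce to a2 ⋆ a1 ⋆ a3 and a3 ⋆ a1 ⋆ a2

The first expression reduces to a2 ⋆ a1 ⋆ a3
The second expression reduces to a3 ⋆ a1 ⋆ a2
No match — not equal.


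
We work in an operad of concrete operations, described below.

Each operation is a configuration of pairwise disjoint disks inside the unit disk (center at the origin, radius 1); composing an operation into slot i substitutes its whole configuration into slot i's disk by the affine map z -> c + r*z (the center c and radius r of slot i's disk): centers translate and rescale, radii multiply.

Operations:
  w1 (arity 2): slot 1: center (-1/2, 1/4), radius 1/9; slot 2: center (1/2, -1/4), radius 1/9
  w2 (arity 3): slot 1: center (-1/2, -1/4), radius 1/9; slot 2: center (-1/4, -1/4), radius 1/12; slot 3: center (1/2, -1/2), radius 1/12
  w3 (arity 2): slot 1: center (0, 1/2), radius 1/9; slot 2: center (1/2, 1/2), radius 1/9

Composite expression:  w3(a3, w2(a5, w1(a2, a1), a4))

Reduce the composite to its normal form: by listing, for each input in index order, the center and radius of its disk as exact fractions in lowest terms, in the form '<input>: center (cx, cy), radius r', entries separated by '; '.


a1: center (103/216, 203/432), radius 1/972; a2: center (101/216, 205/432), radius 1/972; a3: center (0, 1/2), radius 1/9; a4: center (5/9, 4/9), radius 1/108; a5: center (4/9, 17/36), radius 1/81

Below w3, radii multiply path by path; the a-disk centers shift.
tracing a3 down its 1-map path: center (0, 1/2), radius 1/9
tracing a5 down its 2-map path: center (4/9, 17/36), radius 1/81
tracing a2 down its 3-map path: center (101/216, 205/432), radius 1/972
tracing a1 down its 3-map path: center (103/216, 203/432), radius 1/972
tracing a4 down its 2-map path: center (5/9, 4/9), radius 1/108


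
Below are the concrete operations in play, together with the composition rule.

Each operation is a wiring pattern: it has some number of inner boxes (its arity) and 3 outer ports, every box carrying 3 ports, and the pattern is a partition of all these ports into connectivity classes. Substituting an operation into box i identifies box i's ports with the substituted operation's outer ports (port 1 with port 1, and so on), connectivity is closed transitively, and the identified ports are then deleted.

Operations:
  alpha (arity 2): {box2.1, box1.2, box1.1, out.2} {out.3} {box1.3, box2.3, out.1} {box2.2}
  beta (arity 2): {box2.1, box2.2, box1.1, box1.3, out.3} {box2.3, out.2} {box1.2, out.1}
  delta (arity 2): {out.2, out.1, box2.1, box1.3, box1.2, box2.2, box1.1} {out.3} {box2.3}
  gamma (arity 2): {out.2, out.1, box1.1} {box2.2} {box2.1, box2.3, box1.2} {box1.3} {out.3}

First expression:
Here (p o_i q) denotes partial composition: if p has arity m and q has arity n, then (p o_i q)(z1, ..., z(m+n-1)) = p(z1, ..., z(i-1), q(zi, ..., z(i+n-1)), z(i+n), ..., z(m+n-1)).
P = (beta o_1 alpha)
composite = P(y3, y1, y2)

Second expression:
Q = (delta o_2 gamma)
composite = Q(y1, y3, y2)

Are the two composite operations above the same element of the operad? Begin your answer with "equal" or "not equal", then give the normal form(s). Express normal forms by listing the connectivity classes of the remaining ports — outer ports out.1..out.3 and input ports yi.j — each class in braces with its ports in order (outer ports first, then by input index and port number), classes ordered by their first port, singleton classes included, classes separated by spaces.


In normal form, the first expression is {out.1, y1.1, y3.1, y3.2} {out.2, y2.3} {out.3, y1.3, y2.1, y2.2, y3.3} {y1.2}
In normal form, the second expression is {out.1, out.2, y1.1, y1.2, y1.3, y3.1} {out.3} {y2.1, y2.3, y3.2} {y2.2} {y3.3}
The normal forms differ: not equal.

not equal — first {out.1, y1.1, y3.1, y3.2} {out.2, y2.3} {out.3, y1.3, y2.1, y2.2, y3.3} {y1.2}, second {out.1, out.2, y1.1, y1.2, y1.3, y3.1} {out.3} {y2.1, y2.3, y3.2} {y2.2} {y3.3}


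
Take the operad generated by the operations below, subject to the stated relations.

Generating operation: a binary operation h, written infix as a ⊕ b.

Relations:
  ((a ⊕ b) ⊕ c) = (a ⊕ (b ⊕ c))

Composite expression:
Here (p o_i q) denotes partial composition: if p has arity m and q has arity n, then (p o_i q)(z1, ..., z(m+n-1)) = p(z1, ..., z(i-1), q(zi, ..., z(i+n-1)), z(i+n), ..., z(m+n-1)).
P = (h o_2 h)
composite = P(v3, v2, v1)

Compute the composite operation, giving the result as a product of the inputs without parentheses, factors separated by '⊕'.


v3 ⊕ v2 ⊕ v1

Every regrouping of h is equal, so read the v-inputs in written order.
(v2 ⊕ v1) reduces to v2 ⊕ v1
(v3 ⊕ (v2 ⊕ v1)) reduces to v3 ⊕ v2 ⊕ v1


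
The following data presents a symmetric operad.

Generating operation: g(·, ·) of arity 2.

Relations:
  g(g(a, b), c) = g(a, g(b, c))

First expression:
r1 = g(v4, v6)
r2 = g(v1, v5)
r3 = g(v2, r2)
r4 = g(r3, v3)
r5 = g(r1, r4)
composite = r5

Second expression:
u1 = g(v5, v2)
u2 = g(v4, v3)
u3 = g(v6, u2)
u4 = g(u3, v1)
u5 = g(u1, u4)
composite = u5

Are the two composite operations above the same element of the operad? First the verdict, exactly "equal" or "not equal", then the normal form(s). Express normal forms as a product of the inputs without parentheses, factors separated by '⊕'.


not equal: they reduce to v4 ⊕ v6 ⊕ v2 ⊕ v1 ⊕ v5 ⊕ v3 and v5 ⊕ v2 ⊕ v6 ⊕ v4 ⊕ v3 ⊕ v1

The first expression, normalized: v4 ⊕ v6 ⊕ v2 ⊕ v1 ⊕ v5 ⊕ v3
The second expression, normalized: v5 ⊕ v2 ⊕ v6 ⊕ v4 ⊕ v3 ⊕ v1
Distinct normal forms: not equal.


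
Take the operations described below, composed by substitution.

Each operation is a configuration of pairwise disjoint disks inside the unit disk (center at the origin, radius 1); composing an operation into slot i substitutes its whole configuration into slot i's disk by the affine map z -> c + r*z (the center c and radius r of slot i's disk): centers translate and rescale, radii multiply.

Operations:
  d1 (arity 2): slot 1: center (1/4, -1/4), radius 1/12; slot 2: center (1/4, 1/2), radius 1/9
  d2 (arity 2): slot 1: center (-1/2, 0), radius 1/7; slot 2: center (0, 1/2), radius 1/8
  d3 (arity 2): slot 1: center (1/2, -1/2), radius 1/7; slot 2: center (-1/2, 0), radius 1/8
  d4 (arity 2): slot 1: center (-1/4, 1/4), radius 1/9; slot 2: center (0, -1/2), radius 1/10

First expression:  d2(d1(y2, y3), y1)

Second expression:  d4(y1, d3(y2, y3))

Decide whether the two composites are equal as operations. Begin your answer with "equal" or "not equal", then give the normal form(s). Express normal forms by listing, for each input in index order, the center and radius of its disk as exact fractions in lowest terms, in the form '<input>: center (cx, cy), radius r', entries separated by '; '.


not equal: they reduce to y1: center (0, 1/2), radius 1/8; y2: center (-13/28, -1/28), radius 1/84; y3: center (-13/28, 1/14), radius 1/63 and y1: center (-1/4, 1/4), radius 1/9; y2: center (1/20, -11/20), radius 1/70; y3: center (-1/20, -1/2), radius 1/80

The first composite normalizes to y1: center (0, 1/2), radius 1/8; y2: center (-13/28, -1/28), radius 1/84; y3: center (-13/28, 1/14), radius 1/63
The second composite normalizes to y1: center (-1/4, 1/4), radius 1/9; y2: center (1/20, -11/20), radius 1/70; y3: center (-1/20, -1/2), radius 1/80
Distinct normal forms: not equal.


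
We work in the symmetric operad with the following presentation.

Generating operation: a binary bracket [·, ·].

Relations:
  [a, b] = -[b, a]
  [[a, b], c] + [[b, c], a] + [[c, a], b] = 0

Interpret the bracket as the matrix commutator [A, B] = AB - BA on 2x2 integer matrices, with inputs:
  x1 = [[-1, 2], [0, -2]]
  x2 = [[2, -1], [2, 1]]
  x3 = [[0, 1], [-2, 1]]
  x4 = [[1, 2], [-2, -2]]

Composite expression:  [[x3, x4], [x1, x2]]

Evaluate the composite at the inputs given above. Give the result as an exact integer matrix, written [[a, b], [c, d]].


[[-14, 28], [-56, 14]]


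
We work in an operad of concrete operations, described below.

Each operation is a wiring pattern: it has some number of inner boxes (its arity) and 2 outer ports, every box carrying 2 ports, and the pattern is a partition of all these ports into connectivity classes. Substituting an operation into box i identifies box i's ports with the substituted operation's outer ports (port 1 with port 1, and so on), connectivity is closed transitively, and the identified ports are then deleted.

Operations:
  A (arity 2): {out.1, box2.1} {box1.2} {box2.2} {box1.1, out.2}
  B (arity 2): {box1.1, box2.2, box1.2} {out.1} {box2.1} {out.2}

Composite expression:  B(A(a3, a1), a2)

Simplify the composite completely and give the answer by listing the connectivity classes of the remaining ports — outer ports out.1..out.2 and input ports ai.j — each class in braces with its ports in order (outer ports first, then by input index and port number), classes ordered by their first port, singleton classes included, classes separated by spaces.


{out.1} {out.2} {a1.1, a2.2, a3.1} {a1.2} {a2.1} {a3.2}

Treat the ports identified at B as solder joints: merge, then drop.
the subtree at A composes to {out.1, a1.1} {out.2, a3.1} {a1.2} {a3.2} on (a3, a1); out.j = own outer ports
the subtree at B composes to {out.1} {out.2} {a1.1, a2.2, a3.1} {a1.2} {a2.1} {a3.2} on (a3, a1, a2); out.j = own outer ports


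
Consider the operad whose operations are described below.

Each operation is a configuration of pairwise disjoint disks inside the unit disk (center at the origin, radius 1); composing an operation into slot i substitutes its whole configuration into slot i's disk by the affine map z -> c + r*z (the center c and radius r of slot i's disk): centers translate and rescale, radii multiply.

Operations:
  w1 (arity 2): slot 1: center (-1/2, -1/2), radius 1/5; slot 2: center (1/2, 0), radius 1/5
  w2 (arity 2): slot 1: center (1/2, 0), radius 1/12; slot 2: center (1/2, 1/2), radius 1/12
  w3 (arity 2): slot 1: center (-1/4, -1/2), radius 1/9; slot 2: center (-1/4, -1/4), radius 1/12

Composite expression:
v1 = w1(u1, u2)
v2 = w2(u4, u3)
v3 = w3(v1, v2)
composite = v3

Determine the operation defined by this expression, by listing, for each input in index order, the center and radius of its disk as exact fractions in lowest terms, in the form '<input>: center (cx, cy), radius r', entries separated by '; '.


Follow each u-input down from w3: c' goes to c + r*c', radius to r*r'.
u1 passes through 2 substitutions, ending at center (-11/36, -5/9), radius 1/45
u2 passes through 2 substitutions, ending at center (-7/36, -1/2), radius 1/45
u4 passes through 2 substitutions, ending at center (-5/24, -1/4), radius 1/144
u3 passes through 2 substitutions, ending at center (-5/24, -5/24), radius 1/144

u1: center (-11/36, -5/9), radius 1/45; u2: center (-7/36, -1/2), radius 1/45; u3: center (-5/24, -5/24), radius 1/144; u4: center (-5/24, -1/4), radius 1/144


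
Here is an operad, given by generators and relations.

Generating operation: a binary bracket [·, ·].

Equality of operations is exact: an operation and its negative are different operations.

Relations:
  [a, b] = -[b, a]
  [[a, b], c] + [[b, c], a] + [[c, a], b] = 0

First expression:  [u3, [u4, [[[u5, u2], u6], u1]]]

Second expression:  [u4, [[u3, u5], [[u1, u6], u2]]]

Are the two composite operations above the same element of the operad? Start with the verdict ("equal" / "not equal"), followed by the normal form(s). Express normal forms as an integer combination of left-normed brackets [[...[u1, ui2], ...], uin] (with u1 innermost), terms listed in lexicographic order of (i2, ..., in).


not equal; the first gives [[[[[u1, u2], u5], u6], u4], u3] - [[[[[u1, u5], u2], u6], u4], u3] - [[[[[u1, u6], u2], u5], u4], u3] + [[[[[u1, u6], u5], u2], u4], u3] and the second [[[[[u1, u6], u2], u3], u5], u4] - [[[[[u1, u6], u2], u5], u3], u4]

In normal form, the first expression is [[[[[u1, u2], u5], u6], u4], u3] - [[[[[u1, u5], u2], u6], u4], u3] - [[[[[u1, u6], u2], u5], u4], u3] + [[[[[u1, u6], u5], u2], u4], u3]
In normal form, the second expression is [[[[[u1, u6], u2], u3], u5], u4] - [[[[[u1, u6], u2], u5], u3], u4]
The normal forms differ: not equal.


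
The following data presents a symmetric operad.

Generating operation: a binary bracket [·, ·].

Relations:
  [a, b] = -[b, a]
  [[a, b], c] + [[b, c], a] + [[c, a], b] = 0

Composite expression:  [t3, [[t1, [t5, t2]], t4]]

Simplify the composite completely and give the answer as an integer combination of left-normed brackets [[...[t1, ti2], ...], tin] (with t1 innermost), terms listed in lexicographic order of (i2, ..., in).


[[[[t1, t2], t5], t4], t3] - [[[[t1, t5], t2], t4], t3]

Antisymmetry and Jacobi reduce to t1-anchored left-normed brackets.
Composite bracket: [t3, [[t1, [t5, t2]], t4]]
Expanding via [a, b] = ab - ba: 16 signed words (2^4 = 16).
The t1-initial words carry the normal form:
  sign of t1t2t5t4t3 is +1, so it contributes +[[[[t1, t2], t5], t4], t3]
  sign of t1t5t2t4t3 is -1, so it contributes -[[[[t1, t5], t2], t4], t3]


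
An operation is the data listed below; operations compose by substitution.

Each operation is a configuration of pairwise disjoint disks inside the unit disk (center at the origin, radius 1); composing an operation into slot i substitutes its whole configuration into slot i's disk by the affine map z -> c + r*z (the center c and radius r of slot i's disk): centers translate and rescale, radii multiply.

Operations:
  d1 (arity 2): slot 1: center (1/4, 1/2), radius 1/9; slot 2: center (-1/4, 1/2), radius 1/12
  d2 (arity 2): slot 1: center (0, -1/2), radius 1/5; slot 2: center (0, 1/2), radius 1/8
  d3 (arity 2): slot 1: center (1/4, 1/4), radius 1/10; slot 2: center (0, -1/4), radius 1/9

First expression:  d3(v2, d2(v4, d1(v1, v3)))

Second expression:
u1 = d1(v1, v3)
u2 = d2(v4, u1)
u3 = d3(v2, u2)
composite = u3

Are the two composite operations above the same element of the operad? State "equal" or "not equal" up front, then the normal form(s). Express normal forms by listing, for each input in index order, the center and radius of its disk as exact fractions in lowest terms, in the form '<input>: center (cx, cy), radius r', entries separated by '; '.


Reducing the first expression gives v1: center (1/288, -3/16), radius 1/648; v2: center (1/4, 1/4), radius 1/10; v3: center (-1/288, -3/16), radius 1/864; v4: center (0, -11/36), radius 1/45
Reducing the second expression gives v1: center (1/288, -3/16), radius 1/648; v2: center (1/4, 1/4), radius 1/10; v3: center (-1/288, -3/16), radius 1/864; v4: center (0, -11/36), radius 1/45
Same normal form: equal.

equal: each reduces to v1: center (1/288, -3/16), radius 1/648; v2: center (1/4, 1/4), radius 1/10; v3: center (-1/288, -3/16), radius 1/864; v4: center (0, -11/36), radius 1/45


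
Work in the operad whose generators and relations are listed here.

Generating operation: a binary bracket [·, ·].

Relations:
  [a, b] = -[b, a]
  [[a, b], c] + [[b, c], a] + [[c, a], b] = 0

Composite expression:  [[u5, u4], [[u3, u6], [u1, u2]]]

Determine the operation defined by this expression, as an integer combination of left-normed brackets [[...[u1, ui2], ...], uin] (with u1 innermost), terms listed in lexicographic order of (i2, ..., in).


-[[[[[u1, u2], u3], u6], u4], u5] + [[[[[u1, u2], u3], u6], u5], u4] + [[[[[u1, u2], u6], u3], u4], u5] - [[[[[u1, u2], u6], u3], u5], u4]


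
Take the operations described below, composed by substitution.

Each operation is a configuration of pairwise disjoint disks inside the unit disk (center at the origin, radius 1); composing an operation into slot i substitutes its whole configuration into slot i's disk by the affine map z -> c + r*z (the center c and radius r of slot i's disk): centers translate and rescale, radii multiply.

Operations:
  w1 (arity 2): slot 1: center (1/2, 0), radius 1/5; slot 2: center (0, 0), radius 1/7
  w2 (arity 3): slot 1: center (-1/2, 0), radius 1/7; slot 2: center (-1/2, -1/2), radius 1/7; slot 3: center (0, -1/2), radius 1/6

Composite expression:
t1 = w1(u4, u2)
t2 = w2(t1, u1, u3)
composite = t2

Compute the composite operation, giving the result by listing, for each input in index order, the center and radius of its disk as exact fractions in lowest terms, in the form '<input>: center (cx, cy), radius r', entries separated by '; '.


Follow each u-input down from w2: c' goes to c + r*c', radius to r*r'.
u4 passes through 2 substitutions, ending at center (-3/7, 0), radius 1/35
u2 passes through 2 substitutions, ending at center (-1/2, 0), radius 1/49
u1 passes through 1 substitution, ending at center (-1/2, -1/2), radius 1/7
u3 passes through 1 substitution, ending at center (0, -1/2), radius 1/6

u1: center (-1/2, -1/2), radius 1/7; u2: center (-1/2, 0), radius 1/49; u3: center (0, -1/2), radius 1/6; u4: center (-3/7, 0), radius 1/35


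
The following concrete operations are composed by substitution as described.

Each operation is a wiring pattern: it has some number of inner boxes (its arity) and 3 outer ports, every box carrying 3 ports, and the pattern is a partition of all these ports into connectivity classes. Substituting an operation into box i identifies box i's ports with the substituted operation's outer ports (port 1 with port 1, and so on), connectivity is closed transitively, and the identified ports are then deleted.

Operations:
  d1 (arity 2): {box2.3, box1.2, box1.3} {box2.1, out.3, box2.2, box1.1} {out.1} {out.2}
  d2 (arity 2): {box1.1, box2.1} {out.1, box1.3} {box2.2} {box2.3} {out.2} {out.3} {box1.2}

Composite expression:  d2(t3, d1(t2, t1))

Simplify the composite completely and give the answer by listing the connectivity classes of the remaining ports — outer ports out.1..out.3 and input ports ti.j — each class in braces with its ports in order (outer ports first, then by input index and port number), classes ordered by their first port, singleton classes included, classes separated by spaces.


{out.1, t3.3} {out.2} {out.3} {t1.1, t1.2, t2.1} {t1.3, t2.2, t2.3} {t3.1} {t3.2}

Treat the ports identified at d2 as solder joints: merge, then drop.
through d1, on inputs (t2, t1): {out.1} {out.2} {out.3, t1.1, t1.2, t2.1} {t1.3, t2.2, t2.3} (out.j = stage outer ports)
through d2, on inputs (t3, t2, t1): {out.1, t3.3} {out.2} {out.3} {t1.1, t1.2, t2.1} {t1.3, t2.2, t2.3} {t3.1} {t3.2} (out.j = stage outer ports)


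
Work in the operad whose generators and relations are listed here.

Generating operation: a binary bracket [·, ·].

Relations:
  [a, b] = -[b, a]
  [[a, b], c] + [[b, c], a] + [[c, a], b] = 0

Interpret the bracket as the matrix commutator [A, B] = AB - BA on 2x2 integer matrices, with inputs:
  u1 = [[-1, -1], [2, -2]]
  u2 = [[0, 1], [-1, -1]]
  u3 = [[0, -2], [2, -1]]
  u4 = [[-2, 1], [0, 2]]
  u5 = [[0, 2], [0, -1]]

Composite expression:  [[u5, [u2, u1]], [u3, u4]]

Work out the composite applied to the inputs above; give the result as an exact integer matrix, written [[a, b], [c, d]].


[u2, u1] = [[1, -2], [-3, -1]]
[u5, [u2, u1]] = [[-6, -6], [3, 6]]
[u3, u4] = [[-2, -7], [-8, 2]]
[[u5, [u2, u1]], [u3, u4]] = [[69, 60], [-108, -69]]

[[69, 60], [-108, -69]]


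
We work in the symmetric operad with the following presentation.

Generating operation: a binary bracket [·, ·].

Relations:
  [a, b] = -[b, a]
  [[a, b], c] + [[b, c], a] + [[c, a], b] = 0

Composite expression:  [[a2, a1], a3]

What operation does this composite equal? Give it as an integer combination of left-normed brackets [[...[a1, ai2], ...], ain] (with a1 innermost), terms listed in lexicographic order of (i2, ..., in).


Expand each bracket as ab - ba; the a1-initial words give the coefficients.
Composite bracket: [[a2, a1], a3]
Each bracket splits as ab - ba, giving 4 signed words (2^2 = 4).
Collect the words opening with a1:
  the word a1a2a3 carries sign -1 and contributes -[[a1, a2], a3]

-[[a1, a2], a3]


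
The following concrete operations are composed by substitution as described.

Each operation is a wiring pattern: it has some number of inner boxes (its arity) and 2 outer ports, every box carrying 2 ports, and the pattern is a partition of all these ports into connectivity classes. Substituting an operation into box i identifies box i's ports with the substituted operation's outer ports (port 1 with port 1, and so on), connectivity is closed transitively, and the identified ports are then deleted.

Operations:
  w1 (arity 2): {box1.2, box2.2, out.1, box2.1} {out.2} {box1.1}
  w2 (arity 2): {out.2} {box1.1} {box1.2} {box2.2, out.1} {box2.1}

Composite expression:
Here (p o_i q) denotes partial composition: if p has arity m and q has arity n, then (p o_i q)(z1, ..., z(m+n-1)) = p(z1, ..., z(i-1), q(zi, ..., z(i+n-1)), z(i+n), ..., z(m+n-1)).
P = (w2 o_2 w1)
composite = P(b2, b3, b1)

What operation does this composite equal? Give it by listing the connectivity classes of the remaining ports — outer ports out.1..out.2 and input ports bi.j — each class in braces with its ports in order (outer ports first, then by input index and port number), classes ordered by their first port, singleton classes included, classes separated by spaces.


{out.1} {out.2} {b1.1, b1.2, b3.2} {b2.1} {b2.2} {b3.1}

Two ports join when wires chain via w2-identified ports.
through w1, on inputs (b3, b1): {out.1, b1.1, b1.2, b3.2} {out.2} {b3.1} (out.j = stage outer ports)
through w2, on inputs (b2, b3, b1): {out.1} {out.2} {b1.1, b1.2, b3.2} {b2.1} {b2.2} {b3.1} (out.j = stage outer ports)


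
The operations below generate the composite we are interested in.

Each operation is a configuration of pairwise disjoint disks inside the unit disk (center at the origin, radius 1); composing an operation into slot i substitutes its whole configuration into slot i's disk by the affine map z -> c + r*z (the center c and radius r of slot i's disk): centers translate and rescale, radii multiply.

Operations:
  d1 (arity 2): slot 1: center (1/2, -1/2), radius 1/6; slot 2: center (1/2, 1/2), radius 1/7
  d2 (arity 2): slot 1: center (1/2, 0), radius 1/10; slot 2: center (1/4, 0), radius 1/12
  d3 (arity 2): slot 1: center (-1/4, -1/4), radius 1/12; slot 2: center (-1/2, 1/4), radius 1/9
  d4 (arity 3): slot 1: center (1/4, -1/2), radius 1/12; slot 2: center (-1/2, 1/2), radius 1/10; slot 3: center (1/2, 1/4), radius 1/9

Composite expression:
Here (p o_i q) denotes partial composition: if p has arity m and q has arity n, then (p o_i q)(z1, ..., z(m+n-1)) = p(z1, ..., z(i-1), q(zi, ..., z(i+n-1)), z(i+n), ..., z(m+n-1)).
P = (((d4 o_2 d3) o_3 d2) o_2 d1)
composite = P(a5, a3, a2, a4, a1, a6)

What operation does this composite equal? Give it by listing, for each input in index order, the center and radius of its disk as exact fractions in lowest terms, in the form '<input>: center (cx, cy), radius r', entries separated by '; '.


Only the slot chain above each a matters under d4; compose those maps.
input a5: applying the 1 nested substitution gives center (1/4, -1/2), radius 1/12
input a3: applying the 3 nested substitutions gives center (-25/48, 113/240), radius 1/720
input a2: applying the 3 nested substitutions gives center (-25/48, 23/48), radius 1/840
input a4: applying the 3 nested substitutions gives center (-49/90, 21/40), radius 1/900
input a1: applying the 3 nested substitutions gives center (-197/360, 21/40), radius 1/1080
input a6: applying the 1 nested substitution gives center (1/2, 1/4), radius 1/9

a1: center (-197/360, 21/40), radius 1/1080; a2: center (-25/48, 23/48), radius 1/840; a3: center (-25/48, 113/240), radius 1/720; a4: center (-49/90, 21/40), radius 1/900; a5: center (1/4, -1/2), radius 1/12; a6: center (1/2, 1/4), radius 1/9


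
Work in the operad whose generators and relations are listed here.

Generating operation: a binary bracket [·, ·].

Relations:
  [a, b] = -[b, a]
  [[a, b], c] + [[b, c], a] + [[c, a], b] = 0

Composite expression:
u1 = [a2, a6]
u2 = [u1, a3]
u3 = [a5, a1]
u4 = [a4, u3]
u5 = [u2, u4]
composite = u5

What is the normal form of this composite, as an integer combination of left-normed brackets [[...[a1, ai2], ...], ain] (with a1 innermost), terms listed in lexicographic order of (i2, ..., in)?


Expand each bracket as ab - ba; the a1-initial words give the coefficients.
Composite bracket: [[[a2, a6], a3], [a4, [a5, a1]]]
Applying ab - ba throughout gives 32 signed words (2^5 = 32).
Words beginning with a1 determine it all:
  from a1a5a4a2a6a3, sign -1: term -[[[[[a1, a5], a4], a2], a6], a3]
  from a1a5a4a3a2a6, sign +1: term +[[[[[a1, a5], a4], a3], a2], a6]
  from a1a5a4a3a6a2, sign -1: term -[[[[[a1, a5], a4], a3], a6], a2]
  from a1a5a4a6a2a3, sign +1: term +[[[[[a1, a5], a4], a6], a2], a3]

-[[[[[a1, a5], a4], a2], a6], a3] + [[[[[a1, a5], a4], a3], a2], a6] - [[[[[a1, a5], a4], a3], a6], a2] + [[[[[a1, a5], a4], a6], a2], a3]


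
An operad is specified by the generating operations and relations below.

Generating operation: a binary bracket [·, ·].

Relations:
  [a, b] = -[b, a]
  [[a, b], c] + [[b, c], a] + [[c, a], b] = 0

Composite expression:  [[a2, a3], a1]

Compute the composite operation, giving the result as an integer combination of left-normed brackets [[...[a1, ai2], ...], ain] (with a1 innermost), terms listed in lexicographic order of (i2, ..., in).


-[[a1, a2], a3] + [[a1, a3], a2]

Skip Jacobi rewriting: expand, keep a1-initial words, read off terms.
Composite bracket: [[a2, a3], a1]
Applying ab - ba throughout gives 4 signed words (2^2 = 4).
Keep just the words that open with a1:
  word a1a2a3 has sign -1, contributing -[[a1, a2], a3]
  word a1a3a2 has sign +1, contributing +[[a1, a3], a2]


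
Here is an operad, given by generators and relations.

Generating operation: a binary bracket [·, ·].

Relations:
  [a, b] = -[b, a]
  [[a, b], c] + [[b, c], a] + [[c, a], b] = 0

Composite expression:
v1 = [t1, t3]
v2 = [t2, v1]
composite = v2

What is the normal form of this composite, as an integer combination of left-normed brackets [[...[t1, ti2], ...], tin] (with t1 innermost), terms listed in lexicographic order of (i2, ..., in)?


-[[t1, t3], t2]

In the tensor algebra, words opening t1 carry the t1-anchored form.
Composite bracket: [t2, [t1, t3]]
Each bracket splits as ab - ba, giving 4 signed words (2^2 = 4).
Only words starting with t1 matter:
  word t1t3t2 has sign -1, contributing -[[t1, t3], t2]


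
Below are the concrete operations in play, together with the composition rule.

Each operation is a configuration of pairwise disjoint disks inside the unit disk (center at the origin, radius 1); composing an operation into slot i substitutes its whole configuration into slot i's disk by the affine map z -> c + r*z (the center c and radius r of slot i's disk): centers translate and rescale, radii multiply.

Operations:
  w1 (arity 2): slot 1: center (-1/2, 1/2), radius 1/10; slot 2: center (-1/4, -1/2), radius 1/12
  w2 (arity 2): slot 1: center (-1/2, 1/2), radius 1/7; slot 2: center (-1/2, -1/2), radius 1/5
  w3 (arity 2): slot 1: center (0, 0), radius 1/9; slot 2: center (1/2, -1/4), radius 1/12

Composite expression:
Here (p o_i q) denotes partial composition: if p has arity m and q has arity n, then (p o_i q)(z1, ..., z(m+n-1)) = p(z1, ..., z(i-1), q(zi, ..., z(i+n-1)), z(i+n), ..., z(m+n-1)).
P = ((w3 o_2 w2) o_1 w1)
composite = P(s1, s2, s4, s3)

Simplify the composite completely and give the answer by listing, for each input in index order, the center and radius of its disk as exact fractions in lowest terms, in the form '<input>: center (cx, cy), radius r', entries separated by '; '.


s1: center (-1/18, 1/18), radius 1/90; s2: center (-1/36, -1/18), radius 1/108; s3: center (11/24, -7/24), radius 1/60; s4: center (11/24, -5/24), radius 1/84

Below w3, radii multiply path by path; the s-disk centers shift.
s1 passes through 2 substitutions, ending at center (-1/18, 1/18), radius 1/90
s2 passes through 2 substitutions, ending at center (-1/36, -1/18), radius 1/108
s4 passes through 2 substitutions, ending at center (11/24, -5/24), radius 1/84
s3 passes through 2 substitutions, ending at center (11/24, -7/24), radius 1/60


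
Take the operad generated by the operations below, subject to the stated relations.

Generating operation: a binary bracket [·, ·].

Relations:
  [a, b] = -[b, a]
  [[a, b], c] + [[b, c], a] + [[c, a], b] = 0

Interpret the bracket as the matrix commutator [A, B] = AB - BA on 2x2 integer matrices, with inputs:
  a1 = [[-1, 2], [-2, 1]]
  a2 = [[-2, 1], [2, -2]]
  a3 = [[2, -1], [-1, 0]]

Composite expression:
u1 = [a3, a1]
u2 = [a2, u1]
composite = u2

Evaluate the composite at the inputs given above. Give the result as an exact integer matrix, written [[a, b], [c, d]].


[[2, -8], [16, -2]]

[a3, a1] = [[4, 2], [6, -4]]
[a2, [a3, a1]] = [[2, -8], [16, -2]]


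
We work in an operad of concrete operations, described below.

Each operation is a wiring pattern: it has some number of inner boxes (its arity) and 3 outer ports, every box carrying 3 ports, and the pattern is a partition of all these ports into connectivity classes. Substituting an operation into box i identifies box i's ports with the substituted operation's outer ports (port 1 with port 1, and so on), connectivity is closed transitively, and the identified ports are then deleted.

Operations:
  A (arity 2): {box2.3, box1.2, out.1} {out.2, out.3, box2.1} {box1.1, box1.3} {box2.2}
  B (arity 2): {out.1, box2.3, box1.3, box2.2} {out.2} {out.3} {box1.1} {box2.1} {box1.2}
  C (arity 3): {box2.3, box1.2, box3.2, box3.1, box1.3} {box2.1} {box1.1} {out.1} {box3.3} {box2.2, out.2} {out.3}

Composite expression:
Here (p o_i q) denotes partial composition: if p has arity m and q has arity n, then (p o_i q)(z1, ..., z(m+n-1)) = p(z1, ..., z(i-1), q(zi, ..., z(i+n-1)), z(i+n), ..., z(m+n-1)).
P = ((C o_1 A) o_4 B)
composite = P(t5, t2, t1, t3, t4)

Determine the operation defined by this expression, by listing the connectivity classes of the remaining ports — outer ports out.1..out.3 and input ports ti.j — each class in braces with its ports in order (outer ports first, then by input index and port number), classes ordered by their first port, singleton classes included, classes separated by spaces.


Treat the ports identified at C as solder joints: merge, then drop.
stage A: inputs (t5, t2), connectivity {out.1, t2.3, t5.2} {out.2, out.3, t2.1} {t2.2} {t5.1, t5.3}, out.j its boundary
stage B: inputs (t3, t4), connectivity {out.1, t3.3, t4.2, t4.3} {out.2} {out.3} {t3.1} {t3.2} {t4.1}, out.j its boundary
stage C: inputs (t5, t2, t1, t3, t4), connectivity {out.1} {out.2, t1.2} {out.3} {t1.1} {t1.3, t2.1, t3.3, t4.2, t4.3} {t2.2} {t2.3, t5.2} {t3.1} {t3.2} {t4.1} {t5.1, t5.3}, out.j its boundary

{out.1} {out.2, t1.2} {out.3} {t1.1} {t1.3, t2.1, t3.3, t4.2, t4.3} {t2.2} {t2.3, t5.2} {t3.1} {t3.2} {t4.1} {t5.1, t5.3}


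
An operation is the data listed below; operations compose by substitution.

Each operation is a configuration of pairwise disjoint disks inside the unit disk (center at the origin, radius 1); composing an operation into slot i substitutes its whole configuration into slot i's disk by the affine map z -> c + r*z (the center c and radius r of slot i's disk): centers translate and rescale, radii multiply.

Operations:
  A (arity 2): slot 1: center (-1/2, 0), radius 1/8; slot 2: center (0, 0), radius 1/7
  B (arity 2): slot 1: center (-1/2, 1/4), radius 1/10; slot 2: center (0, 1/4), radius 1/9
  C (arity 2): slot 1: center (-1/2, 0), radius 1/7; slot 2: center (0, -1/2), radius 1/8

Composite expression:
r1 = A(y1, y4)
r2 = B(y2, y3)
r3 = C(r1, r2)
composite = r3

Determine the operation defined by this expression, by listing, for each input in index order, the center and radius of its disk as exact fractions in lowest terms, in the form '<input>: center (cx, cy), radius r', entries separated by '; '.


y1: center (-4/7, 0), radius 1/56; y2: center (-1/16, -15/32), radius 1/80; y3: center (0, -15/32), radius 1/72; y4: center (-1/2, 0), radius 1/49

Nesting under C composes maps z -> c + r*z down each y-path.
for y1, the 2-step affine chain lands on center (-4/7, 0), radius 1/56
for y4, the 2-step affine chain lands on center (-1/2, 0), radius 1/49
for y2, the 2-step affine chain lands on center (-1/16, -15/32), radius 1/80
for y3, the 2-step affine chain lands on center (0, -15/32), radius 1/72
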